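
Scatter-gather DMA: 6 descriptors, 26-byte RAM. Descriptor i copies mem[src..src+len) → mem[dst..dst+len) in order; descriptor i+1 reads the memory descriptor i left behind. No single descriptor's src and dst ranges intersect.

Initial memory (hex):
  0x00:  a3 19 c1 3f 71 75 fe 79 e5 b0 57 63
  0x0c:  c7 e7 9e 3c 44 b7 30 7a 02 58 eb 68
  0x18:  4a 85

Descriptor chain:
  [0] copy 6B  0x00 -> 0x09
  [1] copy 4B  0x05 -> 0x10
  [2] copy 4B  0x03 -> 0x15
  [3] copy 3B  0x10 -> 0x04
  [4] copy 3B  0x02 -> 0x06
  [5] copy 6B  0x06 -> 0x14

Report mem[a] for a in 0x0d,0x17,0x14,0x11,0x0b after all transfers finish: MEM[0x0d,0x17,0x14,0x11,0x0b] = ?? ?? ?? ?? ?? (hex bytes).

[0] 0x00->0x09 len=6 : a3 19 c1 3f 71 75
[1] 0x05->0x10 len=4 : 75 fe 79 e5
[2] 0x03->0x15 len=4 : 3f 71 75 fe
[3] 0x10->0x04 len=3 : 75 fe 79
[4] 0x02->0x06 len=3 : c1 3f 75
[5] 0x06->0x14 len=6 : c1 3f 75 a3 19 c1
query mem[0x0d]=0x71, mem[0x17]=0xa3, mem[0x14]=0xc1, mem[0x11]=0xfe, mem[0x0b]=0xc1

MEM[0x0d,0x17,0x14,0x11,0x0b] = 71 a3 c1 fe c1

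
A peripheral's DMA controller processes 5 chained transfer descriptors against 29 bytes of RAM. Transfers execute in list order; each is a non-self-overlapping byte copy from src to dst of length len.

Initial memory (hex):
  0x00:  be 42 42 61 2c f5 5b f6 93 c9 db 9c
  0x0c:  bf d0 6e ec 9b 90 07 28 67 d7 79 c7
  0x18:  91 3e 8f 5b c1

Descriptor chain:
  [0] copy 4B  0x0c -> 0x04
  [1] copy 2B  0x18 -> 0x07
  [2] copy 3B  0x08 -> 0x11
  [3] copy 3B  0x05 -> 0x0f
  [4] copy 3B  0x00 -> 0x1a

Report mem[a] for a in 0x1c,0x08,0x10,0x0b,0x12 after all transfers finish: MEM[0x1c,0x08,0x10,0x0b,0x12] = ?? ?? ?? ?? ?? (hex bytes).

[0] 0x0c->0x04 len=4 : bf d0 6e ec
[1] 0x18->0x07 len=2 : 91 3e
[2] 0x08->0x11 len=3 : 3e c9 db
[3] 0x05->0x0f len=3 : d0 6e 91
[4] 0x00->0x1a len=3 : be 42 42
query mem[0x1c]=0x42, mem[0x08]=0x3e, mem[0x10]=0x6e, mem[0x0b]=0x9c, mem[0x12]=0xc9

MEM[0x1c,0x08,0x10,0x0b,0x12] = 42 3e 6e 9c c9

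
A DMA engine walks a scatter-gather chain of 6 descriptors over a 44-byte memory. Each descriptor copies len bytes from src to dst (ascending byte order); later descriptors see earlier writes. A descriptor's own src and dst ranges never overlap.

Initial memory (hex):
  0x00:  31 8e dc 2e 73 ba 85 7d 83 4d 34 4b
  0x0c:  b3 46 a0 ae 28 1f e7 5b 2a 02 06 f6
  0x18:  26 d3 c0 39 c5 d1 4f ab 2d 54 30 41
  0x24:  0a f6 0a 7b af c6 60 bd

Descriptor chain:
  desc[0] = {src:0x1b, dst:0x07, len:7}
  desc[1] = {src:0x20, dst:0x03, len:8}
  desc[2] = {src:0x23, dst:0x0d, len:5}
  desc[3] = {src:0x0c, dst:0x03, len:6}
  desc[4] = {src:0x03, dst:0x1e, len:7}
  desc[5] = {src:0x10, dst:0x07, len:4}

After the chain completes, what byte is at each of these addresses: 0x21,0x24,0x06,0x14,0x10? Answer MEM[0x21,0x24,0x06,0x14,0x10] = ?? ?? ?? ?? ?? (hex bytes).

[0] 0x1b->0x07 len=7 : 39 c5 d1 4f ab 2d 54
[1] 0x20->0x03 len=8 : 2d 54 30 41 0a f6 0a 7b
[2] 0x23->0x0d len=5 : 41 0a f6 0a 7b
[3] 0x0c->0x03 len=6 : 2d 41 0a f6 0a 7b
[4] 0x03->0x1e len=7 : 2d 41 0a f6 0a 7b 0a
[5] 0x10->0x07 len=4 : 0a 7b e7 5b
query mem[0x21]=0xf6, mem[0x24]=0x0a, mem[0x06]=0xf6, mem[0x14]=0x2a, mem[0x10]=0x0a

MEM[0x21,0x24,0x06,0x14,0x10] = f6 0a f6 2a 0a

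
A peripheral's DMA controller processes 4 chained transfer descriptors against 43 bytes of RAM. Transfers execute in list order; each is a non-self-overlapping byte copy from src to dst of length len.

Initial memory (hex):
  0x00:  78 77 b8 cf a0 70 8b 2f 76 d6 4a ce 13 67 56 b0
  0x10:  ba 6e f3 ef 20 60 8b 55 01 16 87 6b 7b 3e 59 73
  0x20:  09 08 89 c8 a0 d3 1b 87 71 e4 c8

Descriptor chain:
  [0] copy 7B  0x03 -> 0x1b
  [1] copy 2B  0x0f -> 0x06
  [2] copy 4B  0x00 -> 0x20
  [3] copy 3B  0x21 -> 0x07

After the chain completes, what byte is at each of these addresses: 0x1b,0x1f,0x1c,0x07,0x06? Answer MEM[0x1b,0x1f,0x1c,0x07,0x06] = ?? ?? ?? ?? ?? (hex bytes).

#0 dst[0x1b+7] := {0xcf,0xa0,0x70,0x8b,0x2f,0x76,0xd6}
#1 dst[0x06+2] := {0xb0,0xba}
#2 dst[0x20+4] := {0x78,0x77,0xb8,0xcf}
#3 dst[0x07+3] := {0x77,0xb8,0xcf}
query mem[0x1b]=0xcf, mem[0x1f]=0x2f, mem[0x1c]=0xa0, mem[0x07]=0x77, mem[0x06]=0xb0

MEM[0x1b,0x1f,0x1c,0x07,0x06] = cf 2f a0 77 b0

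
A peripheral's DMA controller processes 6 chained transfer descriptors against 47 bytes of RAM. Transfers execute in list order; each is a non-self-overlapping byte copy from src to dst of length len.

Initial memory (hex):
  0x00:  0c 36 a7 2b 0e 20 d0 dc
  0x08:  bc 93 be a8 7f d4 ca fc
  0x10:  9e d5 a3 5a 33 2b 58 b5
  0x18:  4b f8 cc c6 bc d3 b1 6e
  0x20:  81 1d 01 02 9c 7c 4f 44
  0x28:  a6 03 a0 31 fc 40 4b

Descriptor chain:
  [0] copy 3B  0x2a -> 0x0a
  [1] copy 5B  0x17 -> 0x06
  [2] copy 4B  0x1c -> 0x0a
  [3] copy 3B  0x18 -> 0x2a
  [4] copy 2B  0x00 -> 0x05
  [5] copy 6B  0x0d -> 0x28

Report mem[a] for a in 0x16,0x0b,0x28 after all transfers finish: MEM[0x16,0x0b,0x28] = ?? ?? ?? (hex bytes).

MEM[0x16,0x0b,0x28] = 58 d3 6e

D0: mem[0x0a..0x0c] <- [a0 31 fc]
D1: mem[0x06..0x0a] <- [b5 4b f8 cc c6]
D2: mem[0x0a..0x0d] <- [bc d3 b1 6e]
D3: mem[0x2a..0x2c] <- [4b f8 cc]
D4: mem[0x05..0x06] <- [0c 36]
D5: mem[0x28..0x2d] <- [6e ca fc 9e d5 a3]
query mem[0x16]=0x58, mem[0x0b]=0xd3, mem[0x28]=0x6e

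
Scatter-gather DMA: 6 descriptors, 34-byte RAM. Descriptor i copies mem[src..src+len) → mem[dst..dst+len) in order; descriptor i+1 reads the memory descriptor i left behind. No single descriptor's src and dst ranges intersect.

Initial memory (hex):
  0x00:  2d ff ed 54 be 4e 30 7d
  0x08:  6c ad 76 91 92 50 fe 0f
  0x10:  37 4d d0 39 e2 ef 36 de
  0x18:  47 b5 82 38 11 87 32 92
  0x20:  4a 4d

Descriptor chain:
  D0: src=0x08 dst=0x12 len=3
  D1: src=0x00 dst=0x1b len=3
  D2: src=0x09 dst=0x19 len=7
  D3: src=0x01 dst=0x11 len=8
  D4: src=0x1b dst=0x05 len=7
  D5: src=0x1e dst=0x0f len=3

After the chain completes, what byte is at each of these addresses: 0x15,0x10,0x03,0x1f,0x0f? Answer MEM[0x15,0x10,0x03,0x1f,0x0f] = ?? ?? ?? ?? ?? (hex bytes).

[0] 0x08->0x12 len=3 : 6c ad 76
[1] 0x00->0x1b len=3 : 2d ff ed
[2] 0x09->0x19 len=7 : ad 76 91 92 50 fe 0f
[3] 0x01->0x11 len=8 : ff ed 54 be 4e 30 7d 6c
[4] 0x1b->0x05 len=7 : 91 92 50 fe 0f 4a 4d
[5] 0x1e->0x0f len=3 : fe 0f 4a
query mem[0x15]=0x4e, mem[0x10]=0x0f, mem[0x03]=0x54, mem[0x1f]=0x0f, mem[0x0f]=0xfe

MEM[0x15,0x10,0x03,0x1f,0x0f] = 4e 0f 54 0f fe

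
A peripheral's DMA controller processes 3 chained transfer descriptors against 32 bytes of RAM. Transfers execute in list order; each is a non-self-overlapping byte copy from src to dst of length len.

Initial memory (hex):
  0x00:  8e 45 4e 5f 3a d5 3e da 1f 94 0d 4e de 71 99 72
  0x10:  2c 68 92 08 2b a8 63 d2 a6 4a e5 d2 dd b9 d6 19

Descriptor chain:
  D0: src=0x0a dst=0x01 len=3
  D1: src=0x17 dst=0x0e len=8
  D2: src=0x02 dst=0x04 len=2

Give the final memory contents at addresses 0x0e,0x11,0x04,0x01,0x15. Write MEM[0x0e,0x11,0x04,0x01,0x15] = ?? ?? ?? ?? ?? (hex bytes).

#0 dst[0x01+3] := {0x0d,0x4e,0xde}
#1 dst[0x0e+8] := {0xd2,0xa6,0x4a,0xe5,0xd2,0xdd,0xb9,0xd6}
#2 dst[0x04+2] := {0x4e,0xde}
query mem[0x0e]=0xd2, mem[0x11]=0xe5, mem[0x04]=0x4e, mem[0x01]=0x0d, mem[0x15]=0xd6

MEM[0x0e,0x11,0x04,0x01,0x15] = d2 e5 4e 0d d6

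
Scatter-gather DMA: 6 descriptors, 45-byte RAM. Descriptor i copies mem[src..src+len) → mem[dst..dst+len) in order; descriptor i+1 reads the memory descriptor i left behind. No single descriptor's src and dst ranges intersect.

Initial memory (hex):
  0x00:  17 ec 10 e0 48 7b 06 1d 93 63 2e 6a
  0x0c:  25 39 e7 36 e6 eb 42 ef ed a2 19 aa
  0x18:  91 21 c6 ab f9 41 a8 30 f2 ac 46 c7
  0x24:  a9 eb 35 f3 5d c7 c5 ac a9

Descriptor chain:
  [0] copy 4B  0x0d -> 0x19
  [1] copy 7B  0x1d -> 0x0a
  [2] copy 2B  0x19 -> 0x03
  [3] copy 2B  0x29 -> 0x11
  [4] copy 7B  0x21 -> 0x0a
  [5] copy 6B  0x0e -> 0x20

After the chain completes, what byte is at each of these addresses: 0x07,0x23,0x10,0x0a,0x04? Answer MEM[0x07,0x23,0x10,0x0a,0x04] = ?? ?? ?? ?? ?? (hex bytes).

MEM[0x07,0x23,0x10,0x0a,0x04] = 1d c7 f3 ac e7

#0 dst[0x19+4] := {0x39,0xe7,0x36,0xe6}
#1 dst[0x0a+7] := {0x41,0xa8,0x30,0xf2,0xac,0x46,0xc7}
#2 dst[0x03+2] := {0x39,0xe7}
#3 dst[0x11+2] := {0xc7,0xc5}
#4 dst[0x0a+7] := {0xac,0x46,0xc7,0xa9,0xeb,0x35,0xf3}
#5 dst[0x20+6] := {0xeb,0x35,0xf3,0xc7,0xc5,0xef}
query mem[0x07]=0x1d, mem[0x23]=0xc7, mem[0x10]=0xf3, mem[0x0a]=0xac, mem[0x04]=0xe7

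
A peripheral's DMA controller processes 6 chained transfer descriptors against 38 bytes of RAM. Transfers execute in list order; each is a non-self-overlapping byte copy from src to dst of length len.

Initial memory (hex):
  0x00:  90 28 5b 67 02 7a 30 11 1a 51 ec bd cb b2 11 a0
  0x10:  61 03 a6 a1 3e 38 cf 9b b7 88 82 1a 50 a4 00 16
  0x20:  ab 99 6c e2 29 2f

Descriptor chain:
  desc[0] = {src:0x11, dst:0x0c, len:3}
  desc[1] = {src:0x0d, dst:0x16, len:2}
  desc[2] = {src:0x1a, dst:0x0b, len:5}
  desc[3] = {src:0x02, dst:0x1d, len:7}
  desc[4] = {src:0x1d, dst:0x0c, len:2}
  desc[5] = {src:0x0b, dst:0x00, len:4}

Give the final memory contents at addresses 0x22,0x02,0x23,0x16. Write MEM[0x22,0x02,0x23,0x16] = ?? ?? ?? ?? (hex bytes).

MEM[0x22,0x02,0x23,0x16] = 11 67 1a a6

  after D0: wrote 3B at 0x0c = 03a6a1
  after D1: wrote 2B at 0x16 = a6a1
  after D2: wrote 5B at 0x0b = 821a50a400
  after D3: wrote 7B at 0x1d = 5b67027a30111a
  after D4: wrote 2B at 0x0c = 5b67
  after D5: wrote 4B at 0x00 = 825b67a4
query mem[0x22]=0x11, mem[0x02]=0x67, mem[0x23]=0x1a, mem[0x16]=0xa6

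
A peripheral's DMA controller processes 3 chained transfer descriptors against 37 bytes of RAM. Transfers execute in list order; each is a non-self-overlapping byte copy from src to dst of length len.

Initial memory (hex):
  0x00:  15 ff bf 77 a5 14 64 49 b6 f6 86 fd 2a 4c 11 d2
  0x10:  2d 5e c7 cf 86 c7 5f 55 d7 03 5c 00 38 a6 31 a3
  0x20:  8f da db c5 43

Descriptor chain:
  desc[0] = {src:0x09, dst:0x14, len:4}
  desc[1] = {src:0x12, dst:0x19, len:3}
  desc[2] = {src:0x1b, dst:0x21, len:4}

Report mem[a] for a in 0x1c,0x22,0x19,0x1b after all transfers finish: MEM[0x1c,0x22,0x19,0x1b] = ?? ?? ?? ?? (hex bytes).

MEM[0x1c,0x22,0x19,0x1b] = 38 38 c7 f6

D0: mem[0x14..0x17] <- [f6 86 fd 2a]
D1: mem[0x19..0x1b] <- [c7 cf f6]
D2: mem[0x21..0x24] <- [f6 38 a6 31]
query mem[0x1c]=0x38, mem[0x22]=0x38, mem[0x19]=0xc7, mem[0x1b]=0xf6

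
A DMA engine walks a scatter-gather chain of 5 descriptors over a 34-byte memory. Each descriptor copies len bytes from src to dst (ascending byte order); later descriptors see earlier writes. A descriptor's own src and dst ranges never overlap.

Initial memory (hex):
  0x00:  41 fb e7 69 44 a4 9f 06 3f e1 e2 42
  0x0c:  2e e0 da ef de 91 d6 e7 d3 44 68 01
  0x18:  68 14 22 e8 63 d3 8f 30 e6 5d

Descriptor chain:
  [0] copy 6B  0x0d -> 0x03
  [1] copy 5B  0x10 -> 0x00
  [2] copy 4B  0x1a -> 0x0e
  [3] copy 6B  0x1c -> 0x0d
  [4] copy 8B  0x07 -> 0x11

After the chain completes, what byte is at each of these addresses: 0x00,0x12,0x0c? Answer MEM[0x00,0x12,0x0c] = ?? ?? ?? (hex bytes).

MEM[0x00,0x12,0x0c] = de d6 2e

D0: mem[0x03..0x08] <- [e0 da ef de 91 d6]
D1: mem[0x00..0x04] <- [de 91 d6 e7 d3]
D2: mem[0x0e..0x11] <- [22 e8 63 d3]
D3: mem[0x0d..0x12] <- [63 d3 8f 30 e6 5d]
D4: mem[0x11..0x18] <- [91 d6 e1 e2 42 2e 63 d3]
query mem[0x00]=0xde, mem[0x12]=0xd6, mem[0x0c]=0x2e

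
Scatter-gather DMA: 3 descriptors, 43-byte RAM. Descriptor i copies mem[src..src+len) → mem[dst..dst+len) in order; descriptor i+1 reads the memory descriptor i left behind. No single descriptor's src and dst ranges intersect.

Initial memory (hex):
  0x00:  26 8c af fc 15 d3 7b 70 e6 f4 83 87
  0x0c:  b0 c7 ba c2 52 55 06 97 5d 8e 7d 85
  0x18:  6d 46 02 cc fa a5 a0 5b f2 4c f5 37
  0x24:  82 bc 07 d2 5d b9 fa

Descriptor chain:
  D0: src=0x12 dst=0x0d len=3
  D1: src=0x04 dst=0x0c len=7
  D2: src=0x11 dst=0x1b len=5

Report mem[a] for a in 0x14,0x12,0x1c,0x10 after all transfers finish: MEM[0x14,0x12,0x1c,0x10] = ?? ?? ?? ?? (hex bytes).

MEM[0x14,0x12,0x1c,0x10] = 5d 83 83 e6

#0 dst[0x0d+3] := {0x06,0x97,0x5d}
#1 dst[0x0c+7] := {0x15,0xd3,0x7b,0x70,0xe6,0xf4,0x83}
#2 dst[0x1b+5] := {0xf4,0x83,0x97,0x5d,0x8e}
query mem[0x14]=0x5d, mem[0x12]=0x83, mem[0x1c]=0x83, mem[0x10]=0xe6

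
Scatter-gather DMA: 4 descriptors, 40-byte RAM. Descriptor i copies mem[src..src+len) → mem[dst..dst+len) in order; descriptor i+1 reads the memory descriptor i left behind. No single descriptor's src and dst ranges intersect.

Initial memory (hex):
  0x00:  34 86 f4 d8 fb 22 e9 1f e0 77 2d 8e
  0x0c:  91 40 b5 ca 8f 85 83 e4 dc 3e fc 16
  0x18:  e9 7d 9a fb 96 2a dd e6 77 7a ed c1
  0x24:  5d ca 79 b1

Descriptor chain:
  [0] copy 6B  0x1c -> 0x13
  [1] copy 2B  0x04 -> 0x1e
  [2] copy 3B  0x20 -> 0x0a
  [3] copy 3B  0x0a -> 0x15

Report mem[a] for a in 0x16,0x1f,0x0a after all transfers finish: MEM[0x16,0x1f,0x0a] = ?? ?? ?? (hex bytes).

MEM[0x16,0x1f,0x0a] = 7a 22 77

D0: mem[0x13..0x18] <- [96 2a dd e6 77 7a]
D1: mem[0x1e..0x1f] <- [fb 22]
D2: mem[0x0a..0x0c] <- [77 7a ed]
D3: mem[0x15..0x17] <- [77 7a ed]
query mem[0x16]=0x7a, mem[0x1f]=0x22, mem[0x0a]=0x77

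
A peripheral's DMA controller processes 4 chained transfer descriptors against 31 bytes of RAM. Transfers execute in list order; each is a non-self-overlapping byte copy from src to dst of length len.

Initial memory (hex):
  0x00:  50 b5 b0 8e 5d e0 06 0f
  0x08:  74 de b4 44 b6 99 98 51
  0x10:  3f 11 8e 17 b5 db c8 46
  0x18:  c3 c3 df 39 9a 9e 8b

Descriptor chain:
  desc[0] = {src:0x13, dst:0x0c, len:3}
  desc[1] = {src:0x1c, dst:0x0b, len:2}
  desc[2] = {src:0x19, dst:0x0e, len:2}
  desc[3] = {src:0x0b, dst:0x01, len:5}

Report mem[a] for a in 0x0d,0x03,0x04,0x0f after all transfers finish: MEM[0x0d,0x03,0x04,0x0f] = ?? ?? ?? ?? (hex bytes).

#0 dst[0x0c+3] := {0x17,0xb5,0xdb}
#1 dst[0x0b+2] := {0x9a,0x9e}
#2 dst[0x0e+2] := {0xc3,0xdf}
#3 dst[0x01+5] := {0x9a,0x9e,0xb5,0xc3,0xdf}
query mem[0x0d]=0xb5, mem[0x03]=0xb5, mem[0x04]=0xc3, mem[0x0f]=0xdf

MEM[0x0d,0x03,0x04,0x0f] = b5 b5 c3 df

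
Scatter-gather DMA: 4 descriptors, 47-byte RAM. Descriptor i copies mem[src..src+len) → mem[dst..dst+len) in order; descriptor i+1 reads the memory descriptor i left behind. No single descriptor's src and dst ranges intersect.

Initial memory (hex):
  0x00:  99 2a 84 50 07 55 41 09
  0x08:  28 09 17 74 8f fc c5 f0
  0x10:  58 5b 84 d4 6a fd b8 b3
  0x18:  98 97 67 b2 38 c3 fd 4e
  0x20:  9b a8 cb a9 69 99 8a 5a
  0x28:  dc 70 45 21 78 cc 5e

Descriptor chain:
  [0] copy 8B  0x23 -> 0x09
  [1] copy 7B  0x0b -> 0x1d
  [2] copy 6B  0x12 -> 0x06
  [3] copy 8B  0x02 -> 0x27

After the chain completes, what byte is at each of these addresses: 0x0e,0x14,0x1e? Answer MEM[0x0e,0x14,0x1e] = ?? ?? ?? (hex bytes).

MEM[0x0e,0x14,0x1e] = dc 6a 8a

  after D0: wrote 8B at 0x09 = a969998a5adc7045
  after D1: wrote 7B at 0x1d = 998a5adc70455b
  after D2: wrote 6B at 0x06 = 84d46afdb8b3
  after D3: wrote 8B at 0x27 = 8450075584d46afd
query mem[0x0e]=0xdc, mem[0x14]=0x6a, mem[0x1e]=0x8a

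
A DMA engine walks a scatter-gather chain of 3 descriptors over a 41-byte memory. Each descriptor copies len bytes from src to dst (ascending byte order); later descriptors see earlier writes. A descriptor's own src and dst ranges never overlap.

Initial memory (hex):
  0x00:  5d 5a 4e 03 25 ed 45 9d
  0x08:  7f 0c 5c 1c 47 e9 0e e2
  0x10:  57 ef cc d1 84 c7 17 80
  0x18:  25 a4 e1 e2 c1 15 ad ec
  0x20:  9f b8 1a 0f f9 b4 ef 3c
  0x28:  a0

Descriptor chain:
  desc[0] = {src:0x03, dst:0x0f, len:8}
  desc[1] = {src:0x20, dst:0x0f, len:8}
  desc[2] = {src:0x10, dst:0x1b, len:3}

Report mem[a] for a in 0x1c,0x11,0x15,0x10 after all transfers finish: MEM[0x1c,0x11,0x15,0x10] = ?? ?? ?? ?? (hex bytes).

MEM[0x1c,0x11,0x15,0x10] = 1a 1a ef b8

  after D0: wrote 8B at 0x0f = 0325ed459d7f0c5c
  after D1: wrote 8B at 0x0f = 9fb81a0ff9b4ef3c
  after D2: wrote 3B at 0x1b = b81a0f
query mem[0x1c]=0x1a, mem[0x11]=0x1a, mem[0x15]=0xef, mem[0x10]=0xb8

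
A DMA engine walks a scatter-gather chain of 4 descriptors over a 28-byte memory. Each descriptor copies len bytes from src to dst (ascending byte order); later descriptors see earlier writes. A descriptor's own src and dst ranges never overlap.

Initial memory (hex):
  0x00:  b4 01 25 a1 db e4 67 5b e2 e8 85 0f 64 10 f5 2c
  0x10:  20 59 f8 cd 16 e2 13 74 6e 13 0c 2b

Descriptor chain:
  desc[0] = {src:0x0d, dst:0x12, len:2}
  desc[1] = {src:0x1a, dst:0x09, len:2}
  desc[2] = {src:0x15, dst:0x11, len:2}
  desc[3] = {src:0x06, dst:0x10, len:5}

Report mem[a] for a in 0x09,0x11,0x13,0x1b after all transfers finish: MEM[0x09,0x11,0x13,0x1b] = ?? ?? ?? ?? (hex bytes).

MEM[0x09,0x11,0x13,0x1b] = 0c 5b 0c 2b

  after D0: wrote 2B at 0x12 = 10f5
  after D1: wrote 2B at 0x09 = 0c2b
  after D2: wrote 2B at 0x11 = e213
  after D3: wrote 5B at 0x10 = 675be20c2b
query mem[0x09]=0x0c, mem[0x11]=0x5b, mem[0x13]=0x0c, mem[0x1b]=0x2b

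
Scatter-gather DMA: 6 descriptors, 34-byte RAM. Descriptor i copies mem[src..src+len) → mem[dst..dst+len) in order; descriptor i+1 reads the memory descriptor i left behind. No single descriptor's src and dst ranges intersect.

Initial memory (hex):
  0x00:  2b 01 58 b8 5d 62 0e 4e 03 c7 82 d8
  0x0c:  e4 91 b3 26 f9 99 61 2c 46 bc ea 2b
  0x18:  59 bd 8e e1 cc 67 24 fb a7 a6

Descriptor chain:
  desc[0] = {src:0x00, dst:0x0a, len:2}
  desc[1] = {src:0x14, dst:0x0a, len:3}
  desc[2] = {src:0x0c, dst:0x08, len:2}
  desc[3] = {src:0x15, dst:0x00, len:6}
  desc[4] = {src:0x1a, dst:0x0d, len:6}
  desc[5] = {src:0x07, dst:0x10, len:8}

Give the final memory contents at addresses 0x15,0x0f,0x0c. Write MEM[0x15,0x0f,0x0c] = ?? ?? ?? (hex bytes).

MEM[0x15,0x0f,0x0c] = ea cc ea

  after D0: wrote 2B at 0x0a = 2b01
  after D1: wrote 3B at 0x0a = 46bcea
  after D2: wrote 2B at 0x08 = ea91
  after D3: wrote 6B at 0x00 = bcea2b59bd8e
  after D4: wrote 6B at 0x0d = 8ee1cc6724fb
  after D5: wrote 8B at 0x10 = 4eea9146bcea8ee1
query mem[0x15]=0xea, mem[0x0f]=0xcc, mem[0x0c]=0xea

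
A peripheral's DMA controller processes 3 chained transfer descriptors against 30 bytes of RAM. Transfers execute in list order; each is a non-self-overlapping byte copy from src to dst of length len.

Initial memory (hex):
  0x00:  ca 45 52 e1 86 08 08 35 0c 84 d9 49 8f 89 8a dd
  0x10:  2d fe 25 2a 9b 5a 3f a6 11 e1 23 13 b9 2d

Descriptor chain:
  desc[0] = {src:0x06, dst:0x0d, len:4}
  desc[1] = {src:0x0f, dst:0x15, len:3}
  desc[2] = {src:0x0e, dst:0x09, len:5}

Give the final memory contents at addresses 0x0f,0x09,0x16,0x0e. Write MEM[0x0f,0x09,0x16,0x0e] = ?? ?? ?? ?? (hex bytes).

D0: mem[0x0d..0x10] <- [08 35 0c 84]
D1: mem[0x15..0x17] <- [0c 84 fe]
D2: mem[0x09..0x0d] <- [35 0c 84 fe 25]
query mem[0x0f]=0x0c, mem[0x09]=0x35, mem[0x16]=0x84, mem[0x0e]=0x35

MEM[0x0f,0x09,0x16,0x0e] = 0c 35 84 35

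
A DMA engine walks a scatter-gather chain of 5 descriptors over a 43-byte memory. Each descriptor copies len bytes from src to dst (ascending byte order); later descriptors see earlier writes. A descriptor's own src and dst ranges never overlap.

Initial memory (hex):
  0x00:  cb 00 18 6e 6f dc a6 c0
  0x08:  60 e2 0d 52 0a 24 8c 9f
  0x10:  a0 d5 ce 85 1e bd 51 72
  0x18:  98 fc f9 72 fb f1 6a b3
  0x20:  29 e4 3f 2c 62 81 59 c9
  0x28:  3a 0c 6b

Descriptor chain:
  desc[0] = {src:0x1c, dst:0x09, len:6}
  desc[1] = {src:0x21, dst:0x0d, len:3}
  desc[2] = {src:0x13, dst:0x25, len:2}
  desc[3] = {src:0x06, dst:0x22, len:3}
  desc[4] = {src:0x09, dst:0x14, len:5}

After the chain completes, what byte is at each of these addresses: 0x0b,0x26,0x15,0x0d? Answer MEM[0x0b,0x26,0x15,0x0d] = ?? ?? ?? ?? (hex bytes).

MEM[0x0b,0x26,0x15,0x0d] = 6a 1e f1 e4

[0] 0x1c->0x09 len=6 : fb f1 6a b3 29 e4
[1] 0x21->0x0d len=3 : e4 3f 2c
[2] 0x13->0x25 len=2 : 85 1e
[3] 0x06->0x22 len=3 : a6 c0 60
[4] 0x09->0x14 len=5 : fb f1 6a b3 e4
query mem[0x0b]=0x6a, mem[0x26]=0x1e, mem[0x15]=0xf1, mem[0x0d]=0xe4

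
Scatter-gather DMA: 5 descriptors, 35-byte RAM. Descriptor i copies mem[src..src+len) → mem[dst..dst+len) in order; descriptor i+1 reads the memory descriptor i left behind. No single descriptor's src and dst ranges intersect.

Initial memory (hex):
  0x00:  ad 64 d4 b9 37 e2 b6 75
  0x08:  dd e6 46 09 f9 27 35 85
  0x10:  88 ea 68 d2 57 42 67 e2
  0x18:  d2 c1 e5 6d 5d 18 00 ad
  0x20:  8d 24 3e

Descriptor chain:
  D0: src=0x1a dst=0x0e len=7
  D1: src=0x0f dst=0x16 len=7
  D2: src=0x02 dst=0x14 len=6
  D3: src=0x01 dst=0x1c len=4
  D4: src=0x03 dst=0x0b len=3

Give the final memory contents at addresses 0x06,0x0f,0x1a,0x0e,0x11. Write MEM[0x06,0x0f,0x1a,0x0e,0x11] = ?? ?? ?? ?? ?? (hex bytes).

MEM[0x06,0x0f,0x1a,0x0e,0x11] = b6 6d ad e5 18

D0: mem[0x0e..0x14] <- [e5 6d 5d 18 00 ad 8d]
D1: mem[0x16..0x1c] <- [6d 5d 18 00 ad 8d 42]
D2: mem[0x14..0x19] <- [d4 b9 37 e2 b6 75]
D3: mem[0x1c..0x1f] <- [64 d4 b9 37]
D4: mem[0x0b..0x0d] <- [b9 37 e2]
query mem[0x06]=0xb6, mem[0x0f]=0x6d, mem[0x1a]=0xad, mem[0x0e]=0xe5, mem[0x11]=0x18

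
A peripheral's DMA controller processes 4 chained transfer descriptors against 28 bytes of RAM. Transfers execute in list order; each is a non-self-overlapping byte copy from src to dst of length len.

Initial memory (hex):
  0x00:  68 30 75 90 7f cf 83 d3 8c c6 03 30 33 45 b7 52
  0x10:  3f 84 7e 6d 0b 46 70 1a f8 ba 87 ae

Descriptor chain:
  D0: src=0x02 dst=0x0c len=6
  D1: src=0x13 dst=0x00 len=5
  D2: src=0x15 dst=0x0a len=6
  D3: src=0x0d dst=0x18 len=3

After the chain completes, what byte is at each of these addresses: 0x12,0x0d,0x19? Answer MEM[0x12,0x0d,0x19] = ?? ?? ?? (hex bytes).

  after D0: wrote 6B at 0x0c = 75907fcf83d3
  after D1: wrote 5B at 0x00 = 6d0b46701a
  after D2: wrote 6B at 0x0a = 46701af8ba87
  after D3: wrote 3B at 0x18 = f8ba87
query mem[0x12]=0x7e, mem[0x0d]=0xf8, mem[0x19]=0xba

MEM[0x12,0x0d,0x19] = 7e f8 ba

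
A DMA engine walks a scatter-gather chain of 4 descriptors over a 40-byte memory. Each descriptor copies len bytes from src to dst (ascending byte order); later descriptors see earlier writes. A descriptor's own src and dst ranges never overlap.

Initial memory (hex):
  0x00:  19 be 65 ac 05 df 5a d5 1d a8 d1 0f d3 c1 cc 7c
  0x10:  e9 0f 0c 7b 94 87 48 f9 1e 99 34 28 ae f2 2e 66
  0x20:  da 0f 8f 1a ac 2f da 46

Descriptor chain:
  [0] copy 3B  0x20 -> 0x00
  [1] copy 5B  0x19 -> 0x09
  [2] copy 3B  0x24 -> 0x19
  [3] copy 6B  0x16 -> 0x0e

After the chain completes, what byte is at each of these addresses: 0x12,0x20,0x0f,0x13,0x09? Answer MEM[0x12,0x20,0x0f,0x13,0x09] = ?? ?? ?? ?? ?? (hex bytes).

  after D0: wrote 3B at 0x00 = da0f8f
  after D1: wrote 5B at 0x09 = 993428aef2
  after D2: wrote 3B at 0x19 = ac2fda
  after D3: wrote 6B at 0x0e = 48f91eac2fda
query mem[0x12]=0x2f, mem[0x20]=0xda, mem[0x0f]=0xf9, mem[0x13]=0xda, mem[0x09]=0x99

MEM[0x12,0x20,0x0f,0x13,0x09] = 2f da f9 da 99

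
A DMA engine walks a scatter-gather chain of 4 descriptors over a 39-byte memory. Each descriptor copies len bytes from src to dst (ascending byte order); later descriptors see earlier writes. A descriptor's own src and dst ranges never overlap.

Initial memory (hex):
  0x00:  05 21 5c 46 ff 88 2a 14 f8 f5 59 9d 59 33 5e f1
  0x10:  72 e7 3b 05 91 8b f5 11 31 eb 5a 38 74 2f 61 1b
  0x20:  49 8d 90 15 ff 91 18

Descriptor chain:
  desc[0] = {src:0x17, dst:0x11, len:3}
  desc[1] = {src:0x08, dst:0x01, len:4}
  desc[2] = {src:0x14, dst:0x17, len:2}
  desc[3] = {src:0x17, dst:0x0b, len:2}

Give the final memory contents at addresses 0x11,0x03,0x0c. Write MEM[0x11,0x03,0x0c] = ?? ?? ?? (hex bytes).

MEM[0x11,0x03,0x0c] = 11 59 8b

[0] 0x17->0x11 len=3 : 11 31 eb
[1] 0x08->0x01 len=4 : f8 f5 59 9d
[2] 0x14->0x17 len=2 : 91 8b
[3] 0x17->0x0b len=2 : 91 8b
query mem[0x11]=0x11, mem[0x03]=0x59, mem[0x0c]=0x8b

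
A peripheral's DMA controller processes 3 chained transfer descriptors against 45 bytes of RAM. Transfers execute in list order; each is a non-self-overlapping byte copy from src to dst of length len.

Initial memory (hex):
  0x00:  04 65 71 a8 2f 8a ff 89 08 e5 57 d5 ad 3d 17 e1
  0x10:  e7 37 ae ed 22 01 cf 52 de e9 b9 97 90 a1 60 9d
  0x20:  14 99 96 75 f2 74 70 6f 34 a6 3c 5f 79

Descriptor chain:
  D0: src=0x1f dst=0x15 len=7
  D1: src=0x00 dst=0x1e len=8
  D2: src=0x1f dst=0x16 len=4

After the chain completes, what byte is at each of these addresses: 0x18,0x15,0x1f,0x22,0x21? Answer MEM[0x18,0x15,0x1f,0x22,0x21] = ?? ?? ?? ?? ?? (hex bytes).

MEM[0x18,0x15,0x1f,0x22,0x21] = a8 9d 65 2f a8

#0 dst[0x15+7] := {0x9d,0x14,0x99,0x96,0x75,0xf2,0x74}
#1 dst[0x1e+8] := {0x04,0x65,0x71,0xa8,0x2f,0x8a,0xff,0x89}
#2 dst[0x16+4] := {0x65,0x71,0xa8,0x2f}
query mem[0x18]=0xa8, mem[0x15]=0x9d, mem[0x1f]=0x65, mem[0x22]=0x2f, mem[0x21]=0xa8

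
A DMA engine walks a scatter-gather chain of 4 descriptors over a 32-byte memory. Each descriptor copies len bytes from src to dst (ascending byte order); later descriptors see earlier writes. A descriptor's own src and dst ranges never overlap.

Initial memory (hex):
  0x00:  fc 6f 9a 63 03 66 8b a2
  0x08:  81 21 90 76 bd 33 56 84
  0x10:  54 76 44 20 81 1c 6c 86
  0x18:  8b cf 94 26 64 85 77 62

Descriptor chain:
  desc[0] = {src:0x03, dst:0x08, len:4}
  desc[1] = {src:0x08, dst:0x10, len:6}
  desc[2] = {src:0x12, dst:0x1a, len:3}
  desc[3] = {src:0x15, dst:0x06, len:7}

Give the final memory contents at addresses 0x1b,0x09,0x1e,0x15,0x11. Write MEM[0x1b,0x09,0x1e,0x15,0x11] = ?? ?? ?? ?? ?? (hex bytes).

  after D0: wrote 4B at 0x08 = 6303668b
  after D1: wrote 6B at 0x10 = 6303668bbd33
  after D2: wrote 3B at 0x1a = 668bbd
  after D3: wrote 7B at 0x06 = 336c868bcf668b
query mem[0x1b]=0x8b, mem[0x09]=0x8b, mem[0x1e]=0x77, mem[0x15]=0x33, mem[0x11]=0x03

MEM[0x1b,0x09,0x1e,0x15,0x11] = 8b 8b 77 33 03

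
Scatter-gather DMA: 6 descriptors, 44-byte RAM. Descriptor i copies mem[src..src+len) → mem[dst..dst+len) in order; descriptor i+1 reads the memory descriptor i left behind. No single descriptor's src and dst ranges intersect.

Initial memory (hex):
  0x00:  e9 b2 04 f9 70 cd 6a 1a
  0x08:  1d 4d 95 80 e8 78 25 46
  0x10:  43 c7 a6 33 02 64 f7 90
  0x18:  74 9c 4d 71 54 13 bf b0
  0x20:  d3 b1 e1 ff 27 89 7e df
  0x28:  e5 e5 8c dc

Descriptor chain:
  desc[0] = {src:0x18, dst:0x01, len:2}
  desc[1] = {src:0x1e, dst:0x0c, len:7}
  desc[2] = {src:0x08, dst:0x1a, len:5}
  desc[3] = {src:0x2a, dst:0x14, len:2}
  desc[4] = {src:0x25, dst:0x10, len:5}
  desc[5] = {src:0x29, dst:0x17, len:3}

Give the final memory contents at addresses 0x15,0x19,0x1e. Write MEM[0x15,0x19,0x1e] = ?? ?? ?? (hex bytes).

D0: mem[0x01..0x02] <- [74 9c]
D1: mem[0x0c..0x12] <- [bf b0 d3 b1 e1 ff 27]
D2: mem[0x1a..0x1e] <- [1d 4d 95 80 bf]
D3: mem[0x14..0x15] <- [8c dc]
D4: mem[0x10..0x14] <- [89 7e df e5 e5]
D5: mem[0x17..0x19] <- [e5 8c dc]
query mem[0x15]=0xdc, mem[0x19]=0xdc, mem[0x1e]=0xbf

MEM[0x15,0x19,0x1e] = dc dc bf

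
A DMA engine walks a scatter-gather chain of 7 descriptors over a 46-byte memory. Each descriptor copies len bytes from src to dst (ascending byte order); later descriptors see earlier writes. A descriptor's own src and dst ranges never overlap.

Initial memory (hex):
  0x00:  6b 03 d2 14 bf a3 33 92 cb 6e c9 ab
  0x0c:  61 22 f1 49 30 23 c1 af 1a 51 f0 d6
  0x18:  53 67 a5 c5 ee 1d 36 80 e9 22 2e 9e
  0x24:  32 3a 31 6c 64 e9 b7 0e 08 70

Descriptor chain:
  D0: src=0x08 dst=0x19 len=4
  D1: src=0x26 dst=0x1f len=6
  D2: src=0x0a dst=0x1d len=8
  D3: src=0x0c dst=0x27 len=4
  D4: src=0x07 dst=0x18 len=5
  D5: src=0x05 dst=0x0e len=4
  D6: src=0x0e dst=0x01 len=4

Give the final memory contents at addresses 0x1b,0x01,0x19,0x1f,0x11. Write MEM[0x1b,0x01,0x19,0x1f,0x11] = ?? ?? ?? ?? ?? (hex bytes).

#0 dst[0x19+4] := {0xcb,0x6e,0xc9,0xab}
#1 dst[0x1f+6] := {0x31,0x6c,0x64,0xe9,0xb7,0x0e}
#2 dst[0x1d+8] := {0xc9,0xab,0x61,0x22,0xf1,0x49,0x30,0x23}
#3 dst[0x27+4] := {0x61,0x22,0xf1,0x49}
#4 dst[0x18+5] := {0x92,0xcb,0x6e,0xc9,0xab}
#5 dst[0x0e+4] := {0xa3,0x33,0x92,0xcb}
#6 dst[0x01+4] := {0xa3,0x33,0x92,0xcb}
query mem[0x1b]=0xc9, mem[0x01]=0xa3, mem[0x19]=0xcb, mem[0x1f]=0x61, mem[0x11]=0xcb

MEM[0x1b,0x01,0x19,0x1f,0x11] = c9 a3 cb 61 cb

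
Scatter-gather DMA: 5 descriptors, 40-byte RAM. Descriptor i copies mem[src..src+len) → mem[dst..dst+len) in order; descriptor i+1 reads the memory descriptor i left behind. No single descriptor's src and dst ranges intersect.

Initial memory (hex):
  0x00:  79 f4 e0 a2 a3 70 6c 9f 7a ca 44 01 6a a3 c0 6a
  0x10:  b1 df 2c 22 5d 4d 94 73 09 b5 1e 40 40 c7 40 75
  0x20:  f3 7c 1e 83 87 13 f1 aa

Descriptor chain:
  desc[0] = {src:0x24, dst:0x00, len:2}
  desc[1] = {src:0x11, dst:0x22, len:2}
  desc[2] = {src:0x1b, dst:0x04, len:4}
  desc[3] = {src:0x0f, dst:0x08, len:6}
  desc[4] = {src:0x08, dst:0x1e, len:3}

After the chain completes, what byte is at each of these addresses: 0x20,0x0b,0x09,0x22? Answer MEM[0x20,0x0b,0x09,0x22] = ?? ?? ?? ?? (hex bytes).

  after D0: wrote 2B at 0x00 = 8713
  after D1: wrote 2B at 0x22 = df2c
  after D2: wrote 4B at 0x04 = 4040c740
  after D3: wrote 6B at 0x08 = 6ab1df2c225d
  after D4: wrote 3B at 0x1e = 6ab1df
query mem[0x20]=0xdf, mem[0x0b]=0x2c, mem[0x09]=0xb1, mem[0x22]=0xdf

MEM[0x20,0x0b,0x09,0x22] = df 2c b1 df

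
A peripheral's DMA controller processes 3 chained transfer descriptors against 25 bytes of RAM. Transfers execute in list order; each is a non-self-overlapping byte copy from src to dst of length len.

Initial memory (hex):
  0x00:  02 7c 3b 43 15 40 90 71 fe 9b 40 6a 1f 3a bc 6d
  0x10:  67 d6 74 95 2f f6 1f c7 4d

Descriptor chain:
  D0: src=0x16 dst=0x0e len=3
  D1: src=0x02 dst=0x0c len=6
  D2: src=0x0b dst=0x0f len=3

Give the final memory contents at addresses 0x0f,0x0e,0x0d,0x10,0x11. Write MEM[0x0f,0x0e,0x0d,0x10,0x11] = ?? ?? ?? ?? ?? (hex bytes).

D0: mem[0x0e..0x10] <- [1f c7 4d]
D1: mem[0x0c..0x11] <- [3b 43 15 40 90 71]
D2: mem[0x0f..0x11] <- [6a 3b 43]
query mem[0x0f]=0x6a, mem[0x0e]=0x15, mem[0x0d]=0x43, mem[0x10]=0x3b, mem[0x11]=0x43

MEM[0x0f,0x0e,0x0d,0x10,0x11] = 6a 15 43 3b 43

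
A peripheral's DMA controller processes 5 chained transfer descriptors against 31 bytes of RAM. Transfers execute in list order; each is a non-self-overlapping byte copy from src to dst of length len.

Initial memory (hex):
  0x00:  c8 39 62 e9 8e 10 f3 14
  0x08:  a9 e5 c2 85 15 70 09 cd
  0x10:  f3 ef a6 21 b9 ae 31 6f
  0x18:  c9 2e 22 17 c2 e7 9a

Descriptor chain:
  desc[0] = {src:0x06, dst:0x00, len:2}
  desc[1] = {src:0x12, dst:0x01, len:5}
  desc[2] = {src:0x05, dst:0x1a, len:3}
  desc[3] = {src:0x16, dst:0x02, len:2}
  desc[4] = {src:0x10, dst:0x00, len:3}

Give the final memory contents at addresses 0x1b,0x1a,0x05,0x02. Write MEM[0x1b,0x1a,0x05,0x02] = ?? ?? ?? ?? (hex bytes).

MEM[0x1b,0x1a,0x05,0x02] = f3 31 31 a6

#0 dst[0x00+2] := {0xf3,0x14}
#1 dst[0x01+5] := {0xa6,0x21,0xb9,0xae,0x31}
#2 dst[0x1a+3] := {0x31,0xf3,0x14}
#3 dst[0x02+2] := {0x31,0x6f}
#4 dst[0x00+3] := {0xf3,0xef,0xa6}
query mem[0x1b]=0xf3, mem[0x1a]=0x31, mem[0x05]=0x31, mem[0x02]=0xa6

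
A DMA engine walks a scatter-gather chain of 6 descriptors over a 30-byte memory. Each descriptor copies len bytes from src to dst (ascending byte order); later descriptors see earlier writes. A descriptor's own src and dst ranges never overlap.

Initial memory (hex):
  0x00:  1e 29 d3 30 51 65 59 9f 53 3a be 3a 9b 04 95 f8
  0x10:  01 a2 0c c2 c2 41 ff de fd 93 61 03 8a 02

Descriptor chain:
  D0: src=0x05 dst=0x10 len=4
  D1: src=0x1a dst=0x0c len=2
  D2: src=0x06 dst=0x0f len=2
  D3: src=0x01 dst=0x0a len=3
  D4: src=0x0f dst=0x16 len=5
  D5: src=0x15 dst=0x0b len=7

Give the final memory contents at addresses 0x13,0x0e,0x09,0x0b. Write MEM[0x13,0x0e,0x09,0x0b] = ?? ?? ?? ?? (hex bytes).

#0 dst[0x10+4] := {0x65,0x59,0x9f,0x53}
#1 dst[0x0c+2] := {0x61,0x03}
#2 dst[0x0f+2] := {0x59,0x9f}
#3 dst[0x0a+3] := {0x29,0xd3,0x30}
#4 dst[0x16+5] := {0x59,0x9f,0x59,0x9f,0x53}
#5 dst[0x0b+7] := {0x41,0x59,0x9f,0x59,0x9f,0x53,0x03}
query mem[0x13]=0x53, mem[0x0e]=0x59, mem[0x09]=0x3a, mem[0x0b]=0x41

MEM[0x13,0x0e,0x09,0x0b] = 53 59 3a 41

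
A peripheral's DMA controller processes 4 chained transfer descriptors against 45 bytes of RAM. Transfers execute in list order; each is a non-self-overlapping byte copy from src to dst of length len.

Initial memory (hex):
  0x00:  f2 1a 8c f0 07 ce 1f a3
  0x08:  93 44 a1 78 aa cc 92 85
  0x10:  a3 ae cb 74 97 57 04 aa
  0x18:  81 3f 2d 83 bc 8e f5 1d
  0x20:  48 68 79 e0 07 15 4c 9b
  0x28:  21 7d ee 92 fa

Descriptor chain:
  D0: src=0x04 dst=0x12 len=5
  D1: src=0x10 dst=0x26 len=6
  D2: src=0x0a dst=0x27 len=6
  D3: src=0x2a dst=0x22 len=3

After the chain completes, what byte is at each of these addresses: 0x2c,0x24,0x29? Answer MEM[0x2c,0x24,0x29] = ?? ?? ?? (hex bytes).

[0] 0x04->0x12 len=5 : 07 ce 1f a3 93
[1] 0x10->0x26 len=6 : a3 ae 07 ce 1f a3
[2] 0x0a->0x27 len=6 : a1 78 aa cc 92 85
[3] 0x2a->0x22 len=3 : cc 92 85
query mem[0x2c]=0x85, mem[0x24]=0x85, mem[0x29]=0xaa

MEM[0x2c,0x24,0x29] = 85 85 aa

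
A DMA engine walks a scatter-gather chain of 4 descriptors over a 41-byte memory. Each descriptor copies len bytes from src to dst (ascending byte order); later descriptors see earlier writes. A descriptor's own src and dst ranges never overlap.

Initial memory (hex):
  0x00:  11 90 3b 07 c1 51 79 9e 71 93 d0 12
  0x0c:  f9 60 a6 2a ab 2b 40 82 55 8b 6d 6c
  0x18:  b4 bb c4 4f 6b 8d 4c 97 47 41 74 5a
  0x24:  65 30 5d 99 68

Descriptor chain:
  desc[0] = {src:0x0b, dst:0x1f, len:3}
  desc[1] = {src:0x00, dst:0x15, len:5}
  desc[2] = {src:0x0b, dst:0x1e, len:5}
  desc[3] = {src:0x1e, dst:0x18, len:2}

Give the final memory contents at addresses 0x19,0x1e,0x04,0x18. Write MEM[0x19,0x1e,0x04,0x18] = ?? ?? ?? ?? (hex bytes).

[0] 0x0b->0x1f len=3 : 12 f9 60
[1] 0x00->0x15 len=5 : 11 90 3b 07 c1
[2] 0x0b->0x1e len=5 : 12 f9 60 a6 2a
[3] 0x1e->0x18 len=2 : 12 f9
query mem[0x19]=0xf9, mem[0x1e]=0x12, mem[0x04]=0xc1, mem[0x18]=0x12

MEM[0x19,0x1e,0x04,0x18] = f9 12 c1 12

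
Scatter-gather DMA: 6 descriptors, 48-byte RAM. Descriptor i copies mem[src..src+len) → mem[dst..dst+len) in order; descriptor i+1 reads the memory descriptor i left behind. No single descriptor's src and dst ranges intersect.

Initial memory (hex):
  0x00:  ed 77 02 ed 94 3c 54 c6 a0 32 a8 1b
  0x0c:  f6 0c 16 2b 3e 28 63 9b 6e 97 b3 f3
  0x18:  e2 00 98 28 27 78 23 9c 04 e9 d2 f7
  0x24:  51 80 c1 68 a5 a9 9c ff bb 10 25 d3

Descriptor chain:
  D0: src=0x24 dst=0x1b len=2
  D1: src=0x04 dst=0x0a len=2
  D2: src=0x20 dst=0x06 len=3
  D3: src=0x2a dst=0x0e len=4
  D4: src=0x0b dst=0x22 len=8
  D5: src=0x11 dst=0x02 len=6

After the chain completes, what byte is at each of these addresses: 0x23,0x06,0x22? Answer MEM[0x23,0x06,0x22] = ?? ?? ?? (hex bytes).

D0: mem[0x1b..0x1c] <- [51 80]
D1: mem[0x0a..0x0b] <- [94 3c]
D2: mem[0x06..0x08] <- [04 e9 d2]
D3: mem[0x0e..0x11] <- [9c ff bb 10]
D4: mem[0x22..0x29] <- [3c f6 0c 9c ff bb 10 63]
D5: mem[0x02..0x07] <- [10 63 9b 6e 97 b3]
query mem[0x23]=0xf6, mem[0x06]=0x97, mem[0x22]=0x3c

MEM[0x23,0x06,0x22] = f6 97 3c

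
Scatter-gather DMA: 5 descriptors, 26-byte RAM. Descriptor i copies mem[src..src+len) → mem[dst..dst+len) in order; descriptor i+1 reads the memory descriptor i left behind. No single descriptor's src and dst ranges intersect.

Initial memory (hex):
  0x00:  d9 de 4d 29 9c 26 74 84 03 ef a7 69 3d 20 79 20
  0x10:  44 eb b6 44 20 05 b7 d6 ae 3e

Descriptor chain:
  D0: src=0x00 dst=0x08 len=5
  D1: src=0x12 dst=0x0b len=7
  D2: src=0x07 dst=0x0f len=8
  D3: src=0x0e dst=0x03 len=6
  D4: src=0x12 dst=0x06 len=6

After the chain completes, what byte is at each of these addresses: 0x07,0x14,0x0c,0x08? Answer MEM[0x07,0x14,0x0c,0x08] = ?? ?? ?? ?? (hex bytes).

MEM[0x07,0x14,0x0c,0x08] = b6 44 44 44

[0] 0x00->0x08 len=5 : d9 de 4d 29 9c
[1] 0x12->0x0b len=7 : b6 44 20 05 b7 d6 ae
[2] 0x07->0x0f len=8 : 84 d9 de 4d b6 44 20 05
[3] 0x0e->0x03 len=6 : 05 84 d9 de 4d b6
[4] 0x12->0x06 len=6 : 4d b6 44 20 05 d6
query mem[0x07]=0xb6, mem[0x14]=0x44, mem[0x0c]=0x44, mem[0x08]=0x44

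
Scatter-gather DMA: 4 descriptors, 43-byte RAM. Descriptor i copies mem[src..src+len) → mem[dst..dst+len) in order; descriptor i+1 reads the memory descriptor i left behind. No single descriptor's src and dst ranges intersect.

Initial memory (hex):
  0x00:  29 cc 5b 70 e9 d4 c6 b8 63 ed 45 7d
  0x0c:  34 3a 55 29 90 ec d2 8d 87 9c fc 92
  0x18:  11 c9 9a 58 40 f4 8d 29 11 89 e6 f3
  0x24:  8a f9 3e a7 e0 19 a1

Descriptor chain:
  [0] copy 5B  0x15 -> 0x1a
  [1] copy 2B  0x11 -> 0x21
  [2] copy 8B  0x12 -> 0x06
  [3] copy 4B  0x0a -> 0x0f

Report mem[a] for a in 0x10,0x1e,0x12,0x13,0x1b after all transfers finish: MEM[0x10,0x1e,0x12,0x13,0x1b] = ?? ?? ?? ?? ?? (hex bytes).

MEM[0x10,0x1e,0x12,0x13,0x1b] = 92 c9 c9 8d fc

#0 dst[0x1a+5] := {0x9c,0xfc,0x92,0x11,0xc9}
#1 dst[0x21+2] := {0xec,0xd2}
#2 dst[0x06+8] := {0xd2,0x8d,0x87,0x9c,0xfc,0x92,0x11,0xc9}
#3 dst[0x0f+4] := {0xfc,0x92,0x11,0xc9}
query mem[0x10]=0x92, mem[0x1e]=0xc9, mem[0x12]=0xc9, mem[0x13]=0x8d, mem[0x1b]=0xfc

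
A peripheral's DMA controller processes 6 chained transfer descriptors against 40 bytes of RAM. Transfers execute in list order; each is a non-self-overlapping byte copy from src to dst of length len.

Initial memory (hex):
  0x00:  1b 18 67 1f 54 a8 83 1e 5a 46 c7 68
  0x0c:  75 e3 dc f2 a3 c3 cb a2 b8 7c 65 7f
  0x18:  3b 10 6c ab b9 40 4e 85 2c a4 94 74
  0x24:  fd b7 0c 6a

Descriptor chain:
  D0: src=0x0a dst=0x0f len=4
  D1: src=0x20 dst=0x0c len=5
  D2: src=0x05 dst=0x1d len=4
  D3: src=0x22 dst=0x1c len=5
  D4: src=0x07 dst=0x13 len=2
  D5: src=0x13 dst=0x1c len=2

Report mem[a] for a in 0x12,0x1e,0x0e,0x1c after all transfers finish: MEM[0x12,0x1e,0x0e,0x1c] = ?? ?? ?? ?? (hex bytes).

MEM[0x12,0x1e,0x0e,0x1c] = e3 fd 94 1e

#0 dst[0x0f+4] := {0xc7,0x68,0x75,0xe3}
#1 dst[0x0c+5] := {0x2c,0xa4,0x94,0x74,0xfd}
#2 dst[0x1d+4] := {0xa8,0x83,0x1e,0x5a}
#3 dst[0x1c+5] := {0x94,0x74,0xfd,0xb7,0x0c}
#4 dst[0x13+2] := {0x1e,0x5a}
#5 dst[0x1c+2] := {0x1e,0x5a}
query mem[0x12]=0xe3, mem[0x1e]=0xfd, mem[0x0e]=0x94, mem[0x1c]=0x1e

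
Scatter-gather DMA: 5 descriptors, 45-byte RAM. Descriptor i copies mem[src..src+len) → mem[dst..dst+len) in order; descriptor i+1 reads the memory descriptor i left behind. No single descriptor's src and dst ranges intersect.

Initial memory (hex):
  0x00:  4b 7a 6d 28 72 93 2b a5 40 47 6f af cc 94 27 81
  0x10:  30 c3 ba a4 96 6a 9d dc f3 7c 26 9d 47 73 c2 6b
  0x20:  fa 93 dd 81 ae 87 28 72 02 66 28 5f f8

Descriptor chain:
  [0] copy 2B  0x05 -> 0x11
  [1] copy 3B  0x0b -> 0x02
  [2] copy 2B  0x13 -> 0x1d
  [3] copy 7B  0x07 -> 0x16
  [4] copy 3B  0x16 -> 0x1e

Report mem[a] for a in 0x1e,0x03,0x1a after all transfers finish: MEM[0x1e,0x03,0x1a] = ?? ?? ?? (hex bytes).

MEM[0x1e,0x03,0x1a] = a5 cc af

D0: mem[0x11..0x12] <- [93 2b]
D1: mem[0x02..0x04] <- [af cc 94]
D2: mem[0x1d..0x1e] <- [a4 96]
D3: mem[0x16..0x1c] <- [a5 40 47 6f af cc 94]
D4: mem[0x1e..0x20] <- [a5 40 47]
query mem[0x1e]=0xa5, mem[0x03]=0xcc, mem[0x1a]=0xaf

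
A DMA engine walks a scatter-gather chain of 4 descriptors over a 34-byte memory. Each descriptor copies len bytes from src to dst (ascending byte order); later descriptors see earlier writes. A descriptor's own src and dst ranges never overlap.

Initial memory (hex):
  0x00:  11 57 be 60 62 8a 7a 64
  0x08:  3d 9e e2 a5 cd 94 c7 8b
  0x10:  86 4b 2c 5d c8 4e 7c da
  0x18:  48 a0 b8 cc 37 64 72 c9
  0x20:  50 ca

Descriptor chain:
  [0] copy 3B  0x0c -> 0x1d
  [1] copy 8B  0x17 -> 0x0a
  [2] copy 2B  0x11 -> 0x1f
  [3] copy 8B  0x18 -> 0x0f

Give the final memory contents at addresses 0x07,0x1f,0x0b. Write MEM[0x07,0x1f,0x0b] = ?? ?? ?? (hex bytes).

MEM[0x07,0x1f,0x0b] = 64 94 48

D0: mem[0x1d..0x1f] <- [cd 94 c7]
D1: mem[0x0a..0x11] <- [da 48 a0 b8 cc 37 cd 94]
D2: mem[0x1f..0x20] <- [94 2c]
D3: mem[0x0f..0x16] <- [48 a0 b8 cc 37 cd 94 94]
query mem[0x07]=0x64, mem[0x1f]=0x94, mem[0x0b]=0x48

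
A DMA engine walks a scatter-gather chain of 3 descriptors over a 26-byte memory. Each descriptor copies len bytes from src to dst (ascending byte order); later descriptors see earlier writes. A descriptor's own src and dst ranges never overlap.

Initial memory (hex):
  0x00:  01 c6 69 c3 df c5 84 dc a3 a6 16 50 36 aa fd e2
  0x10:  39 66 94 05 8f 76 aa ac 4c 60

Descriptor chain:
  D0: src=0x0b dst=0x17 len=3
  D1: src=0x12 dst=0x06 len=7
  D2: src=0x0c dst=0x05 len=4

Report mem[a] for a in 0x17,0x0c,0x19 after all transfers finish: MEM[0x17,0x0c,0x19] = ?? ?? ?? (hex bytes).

[0] 0x0b->0x17 len=3 : 50 36 aa
[1] 0x12->0x06 len=7 : 94 05 8f 76 aa 50 36
[2] 0x0c->0x05 len=4 : 36 aa fd e2
query mem[0x17]=0x50, mem[0x0c]=0x36, mem[0x19]=0xaa

MEM[0x17,0x0c,0x19] = 50 36 aa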